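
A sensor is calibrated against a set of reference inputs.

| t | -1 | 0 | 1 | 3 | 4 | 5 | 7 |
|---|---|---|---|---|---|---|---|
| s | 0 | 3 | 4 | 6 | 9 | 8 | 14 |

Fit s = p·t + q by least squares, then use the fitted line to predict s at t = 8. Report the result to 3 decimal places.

ŝ = 14.474

Entries of MᵀM: Σt·t = 101, Σt = 19, Σ1 = 7.
For Mᵀs: Σt·s = 196, Σs = 44.
MᵀM·[p, q]ᵀ = Mᵀs becomes [[101, 19]; [19, 7]]·[p, q]ᵀ = [196, 44]ᵀ.
Eliminating q: 7·(row 1) − 19·(row 2) gives 346·p = 7·196 − 19·44 = 536, so p = 268/173.
Then q = (44 − 19·(268/173))/7 = 360/173.
At t = 8: ŝ = (268/173)·(8) + (360/173)·(1) = 2504/173.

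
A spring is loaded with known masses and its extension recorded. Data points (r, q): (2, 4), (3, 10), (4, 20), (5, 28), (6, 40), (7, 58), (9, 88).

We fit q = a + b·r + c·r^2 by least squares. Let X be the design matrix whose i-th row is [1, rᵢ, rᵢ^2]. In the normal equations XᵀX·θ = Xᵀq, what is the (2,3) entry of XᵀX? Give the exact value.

Row 2 ↔ basis r, column 3 ↔ basis r^2, so (XᵀX)_{2,3} = Σᵢ (r)·(r^2) = (2)·(4) + (3)·(9) + (4)·(16) + (5)·(25) + (6)·(36) + (7)·(49) + (9)·(81) = 1512.

1512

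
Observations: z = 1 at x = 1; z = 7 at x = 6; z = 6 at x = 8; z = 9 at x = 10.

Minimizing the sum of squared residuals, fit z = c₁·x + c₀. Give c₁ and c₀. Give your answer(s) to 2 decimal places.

With design matrix A, AᵀA = [[201, 25]; [25, 4]] and Aᵀz = [181, 23]ᵀ.
Δ = 201·4 − 25² = 179.
c₁ = (181·4 − 25·23)/179 = 149/179; c₀ = (201·23 − 25·181)/179 = 98/179.

c₁ = 0.83, c₀ = 0.55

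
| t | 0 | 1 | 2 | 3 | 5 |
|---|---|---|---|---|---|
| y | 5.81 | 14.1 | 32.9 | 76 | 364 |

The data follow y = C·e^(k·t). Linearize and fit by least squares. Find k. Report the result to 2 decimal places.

k = 0.83

Taking logs, ln y = k·t + ln C, so regress ln y on t.
Σt = 11.0000, Σ(t)² = 39.0000, Σln y = 18.1271, Σt·ln y = 52.1111.
Equations: 39.0000·k + 11.0000·ln C = 52.1111;  11.0000·k + 5·ln C = 18.1271.
Slope k = (n·Σt·ln y − Σt·Σln y)/(n·Σ(t)² − (Σt)²) = (5·52.1111 − 11.0000·18.1271)/74.0000 = 0.82645; ln C = (Σln y − k·Σt)/n = 1.80724.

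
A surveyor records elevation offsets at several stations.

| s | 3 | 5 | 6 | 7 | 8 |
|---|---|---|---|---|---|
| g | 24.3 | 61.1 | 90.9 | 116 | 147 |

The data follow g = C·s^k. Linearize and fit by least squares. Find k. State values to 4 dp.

Taking logs, ln g = k·ln s + ln C, so regress ln g on ln s.
Sums: Σln s = 8.5252, Σ(ln s)² = 15.1183, Σln g = 21.5568, Σln s·ln g = 37.8317.
Normal system: [[15.1183, 8.5252]; [8.5252, 5]]·[k, ln C]ᵀ = [37.8317, 21.5568]ᵀ.
Slope k = (n·Σln s·ln g − Σln s·Σln g)/(n·Σ(ln s)² − (Σln s)²) = (5·37.8317 − 8.5252·21.5568)/2.9130 = 1.84809; ln C = (Σln g − k·Σln s)/n = 1.16030.

k = 1.8481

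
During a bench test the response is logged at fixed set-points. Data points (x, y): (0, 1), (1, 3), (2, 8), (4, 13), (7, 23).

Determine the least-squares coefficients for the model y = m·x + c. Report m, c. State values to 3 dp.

Entries of MᵀM: Σx·x = 70, Σx = 14, Σ1 = 5.
And Σx·y = 232, Σy = 48.
Eliminating c: 5·(row 1) − 14·(row 2) gives 154·m = 5·232 − 14·48 = 488, so m = 244/77.
Then c = (48 − 14·(244/77))/5 = 8/11.

m = 3.169, c = 0.727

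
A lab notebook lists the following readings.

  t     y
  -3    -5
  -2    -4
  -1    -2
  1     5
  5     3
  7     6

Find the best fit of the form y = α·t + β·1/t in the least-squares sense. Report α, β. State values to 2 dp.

α = 0.77, β = 3.10

Compute the Gram sums: Σt·t = 89, Σt·1/t = 6, Σ1/t·1/t = 106789/44100.
And Σt·y = 87, Σ1/t·y = 1273/105.
Normal equations: [[89, 6]; [6, 106789/44100]]·[α, β]ᵀ = [87, 1273/105]ᵀ.
Eliminating β: (106789/44100)·(row 1) − 6·(row 2) gives (7916621/44100)·α = (106789/44100)·87 − 6·(1273/105) = 2027561/14700, so α = 6082683/7916621.
Then β = ((1273/105) − 6·(6082683/7916621))/(106789/44100) = 24564540/7916621.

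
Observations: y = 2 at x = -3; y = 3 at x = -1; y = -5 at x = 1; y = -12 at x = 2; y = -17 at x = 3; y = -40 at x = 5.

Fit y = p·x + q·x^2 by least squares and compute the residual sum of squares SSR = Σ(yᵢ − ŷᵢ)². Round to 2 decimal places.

Compute the Gram sums: Σx·x = 49, Σx·x^2 = 133, Σx^2·x^2 = 805.
And Σx·y = -289, Σx^2·y = -1185.
det = 49·805 − 133² = 21756.
p = ((-289)·805 − 133·(-1185))/21756 = -2680/777; q = (49·(-1185) − 133·(-289))/21756 = -701/777.
Residuals: -59/259, 352/777, -24/37, -1160/777, 380/259, -155/777; SSR = 566/111.

SSR = 5.10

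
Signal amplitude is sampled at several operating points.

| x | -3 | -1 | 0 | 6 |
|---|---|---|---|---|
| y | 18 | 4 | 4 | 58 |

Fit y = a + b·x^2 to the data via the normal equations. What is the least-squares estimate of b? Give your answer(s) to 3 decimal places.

Forming AᵀA = [[4, 46]; [46, 1378]] and Aᵀy = [84, 2254]ᵀ gives AᵀA·[a, b]ᵀ = Aᵀy.
Eliminating b: 1378·(row 1) − 46·(row 2) gives 3396·a = 1378·84 − 46·2254 = 12068, so a = 3017/849.
Then b = (2254 − 46·(3017/849))/1378 = 1288/849.

b = 1.517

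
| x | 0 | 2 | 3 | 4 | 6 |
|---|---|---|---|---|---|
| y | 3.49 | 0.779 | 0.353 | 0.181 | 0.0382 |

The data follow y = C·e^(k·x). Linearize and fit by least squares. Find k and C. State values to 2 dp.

Linearized form: ln y = k·x + ln C. From the 5 transformed points,
XᵀX = [[65.0000, 15.0000]; [15.0000, 5]], rhs = [-30.0499, -5.0153]ᵀ  (here Σx = 15.0000, Σ(x)² = 65.0000, Σln y = -5.0153, Σx·ln y = -30.0499).
Slope k = (n·Σx·ln y − Σx·Σln y)/(n·Σ(x)² − (Σx)²) = (5·-30.0499 − 15.0000·-5.0153)/100.0000 = -0.75020; ln C = (Σln y − k·Σx)/n = 1.24754, so C = exp(1.24754) = 3.48175.

k = -0.75, C = 3.48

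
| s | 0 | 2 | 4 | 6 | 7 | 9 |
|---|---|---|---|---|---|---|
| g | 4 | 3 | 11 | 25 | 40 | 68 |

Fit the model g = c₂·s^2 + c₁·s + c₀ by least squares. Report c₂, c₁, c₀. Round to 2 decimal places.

c₂ = 1.11, c₁ = -2.84, c₀ = 4.12

Normal-equation sums: Σs^2·s^2 = 10530, Σs^2·s = 1360, Σs^2 = 186, Σs·s = 186, Σs = 28, Σ1 = 6.
For Aᵀg: Σs^2·g = 8556, Σs·g = 1092, Σg = 151.
AᵀA·[c₂, c₁, c₀]ᵀ = Aᵀg becomes [[10530, 1360, 186]; [1360, 186, 28]; [186, 28, 6]]·[c₂, c₁, c₀]ᵀ = [8556, 1092, 151]ᵀ.
Inverting the 3×3 Gram matrix, [c₂, c₁, c₀]ᵀ = [35773/32316, -15311/5386, 133031/32316]ᵀ.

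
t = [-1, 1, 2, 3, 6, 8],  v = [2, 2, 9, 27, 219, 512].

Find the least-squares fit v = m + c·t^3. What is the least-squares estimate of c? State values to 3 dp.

c = 0.998

Setting ∂/∂m … = 0 gives: 6·m + 763·c = 771;  763·m + 309595·c = 310249.
Δ = 6·309595 − 763² = 1275401.
m = (771·309595 − 763·310249)/1275401 = 1977758/1275401; c = (6·310249 − 763·771)/1275401 = 1273221/1275401.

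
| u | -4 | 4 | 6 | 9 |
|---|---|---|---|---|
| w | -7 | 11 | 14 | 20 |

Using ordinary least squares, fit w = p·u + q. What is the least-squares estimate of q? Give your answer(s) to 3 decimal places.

q = 1.677

The normal equations are: 149·p + 15·q = 336;  15·p + 4·q = 38.
Determinant 149·4 − 15² = 371.
p = (336·4 − 15·38)/371 = 774/371; q = (149·38 − 15·336)/371 = 622/371.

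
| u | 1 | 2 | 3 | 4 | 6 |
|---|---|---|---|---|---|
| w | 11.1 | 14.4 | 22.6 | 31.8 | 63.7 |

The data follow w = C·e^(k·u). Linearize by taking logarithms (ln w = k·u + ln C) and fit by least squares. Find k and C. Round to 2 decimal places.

k = 0.36, C = 7.54

Let Y = ln w. Fitting Y = k·u + ln C by least squares:
XᵀX = [[66.0000, 16.0000]; [16.0000, 5]], rhs = [55.8582, 15.8058]ᵀ  (here Σu = 16.0000, Σ(u)² = 66.0000, Σln w = 15.8058, Σu·ln w = 55.8582).
Slope k = (n·Σu·ln w − Σu·Σln w)/(n·Σ(u)² − (Σu)²) = (5·55.8582 − 16.0000·15.8058)/74.0000 = 0.35674; ln C = (Σln w − k·Σu)/n = 2.01959, so C = exp(2.01959) = 7.53522.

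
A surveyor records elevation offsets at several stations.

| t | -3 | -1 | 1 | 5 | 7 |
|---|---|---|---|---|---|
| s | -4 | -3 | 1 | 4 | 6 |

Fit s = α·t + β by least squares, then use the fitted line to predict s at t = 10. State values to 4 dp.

ŝ = 9.2384

From the data, Σt·t = 85, Σt = 9, Σ1 = 5.
And Σt·s = 78, Σs = 4.
AᵀA·[α, β]ᵀ = Aᵀs becomes [[85, 9]; [9, 5]]·[α, β]ᵀ = [78, 4]ᵀ.
Δ = 85·5 − 9² = 344.
α = (78·5 − 9·4)/344 = 177/172; β = (85·4 − 9·78)/344 = -181/172.
At t = 10: ŝ = (177/172)·(10) + (-181/172)·(1) = 1589/172.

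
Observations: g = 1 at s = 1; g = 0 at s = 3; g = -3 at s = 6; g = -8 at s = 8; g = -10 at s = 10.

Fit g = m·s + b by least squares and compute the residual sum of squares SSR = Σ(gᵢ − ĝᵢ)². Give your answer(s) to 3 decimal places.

SSR = 4.508

With design matrix X, XᵀX = [[210, 28]; [28, 5]] and Xᵀg = [-181, -20]ᵀ.
det = 210·5 − 28² = 266.
m = ((-181)·5 − 28·(-20))/266 = -345/266; b = (210·(-20) − 28·(-181))/266 = 62/19.
Residuals: -257/266, 167/266, 202/133, -118/133, -39/133; SSR = 1199/266.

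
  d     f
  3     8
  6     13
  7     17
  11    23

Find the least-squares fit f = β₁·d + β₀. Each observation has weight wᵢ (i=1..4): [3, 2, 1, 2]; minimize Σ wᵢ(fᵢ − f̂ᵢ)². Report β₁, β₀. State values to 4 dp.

β₁ = 1.8935, β₀ = 2.2903

With design matrix A, AᵀWA = [[390, 50]; [50, 8]] and AᵀWf = [853, 113]ᵀ.
Eliminating β₀: 8·(row 1) − 50·(row 2) gives 620·β₁ = 8·853 − 50·113 = 1174, so β₁ = 587/310.
Then β₀ = (113 − 50·(587/310))/8 = 71/31.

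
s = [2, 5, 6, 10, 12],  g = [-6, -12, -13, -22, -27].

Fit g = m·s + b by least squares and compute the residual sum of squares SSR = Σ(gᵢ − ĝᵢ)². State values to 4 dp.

Entries of XᵀX: Σs·s = 309, Σs = 35, Σ1 = 5.
For Xᵀg: Σs·g = -694, Σg = -80.
So XᵀX·[m, b]ᵀ = Xᵀg: [[309, 35]; [35, 5]]·[m, b]ᵀ = [-694, -80]ᵀ.
det = 309·5 − 35² = 320.
m = ((-694)·5 − 35·(-80))/320 = -67/32; b = (309·(-80) − 35·(-694))/320 = -43/32.
Residuals: -15/32, -3/16, 29/32, 9/32, -17/32; SSR = 23/16.

SSR = 1.4375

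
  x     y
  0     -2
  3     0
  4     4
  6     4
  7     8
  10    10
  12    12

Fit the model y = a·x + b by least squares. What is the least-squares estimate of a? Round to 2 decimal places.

Setting ∂/∂a … = 0 gives: 354·a + 42·b = 340;  42·a + 7·b = 36.
(Σx·x = 354, Σx = 42, Σ1 = 7, Σx·y = 340, Σy = 36.)
det = 354·7 − 42² = 714.
a = (340·7 − 42·36)/714 = 62/51; b = (354·36 − 42·340)/714 = -256/119.

a = 1.22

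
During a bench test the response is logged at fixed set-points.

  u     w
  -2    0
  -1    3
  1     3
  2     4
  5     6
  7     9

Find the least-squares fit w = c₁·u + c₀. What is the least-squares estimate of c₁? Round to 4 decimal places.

c₁ = 0.8500

Setting ∂/∂c₁ … = 0 gives: 84·c₁ + 12·c₀ = 101;  12·c₁ + 6·c₀ = 25.
Eliminating c₀: 6·(row 1) − 12·(row 2) gives 360·c₁ = 6·101 − 12·25 = 306, so c₁ = 17/20.
Then c₀ = (25 − 12·(17/20))/6 = 37/15.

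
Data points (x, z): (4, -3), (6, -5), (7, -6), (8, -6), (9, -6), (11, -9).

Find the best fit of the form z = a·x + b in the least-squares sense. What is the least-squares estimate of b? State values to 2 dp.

Setting ∂/∂a … = 0 gives: 367·a + 45·b = -285;  45·a + 6·b = -35.
(Σx·x = 367, Σx = 45, Σ1 = 6, Σx·z = -285, Σz = -35.)
Eliminating b: 6·(row 1) − 45·(row 2) gives 177·a = 6·(-285) − 45·(-35) = -135, so a = -45/59.
Then b = ((-35) − 45·(-45/59))/6 = -20/177.

b = -0.11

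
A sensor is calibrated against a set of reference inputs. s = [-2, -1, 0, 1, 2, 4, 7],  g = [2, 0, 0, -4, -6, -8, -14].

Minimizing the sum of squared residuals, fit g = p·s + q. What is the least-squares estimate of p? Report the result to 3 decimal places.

p = -1.782

MᵀM·[p, q]ᵀ = Mᵀg reads: 75·p + 11·q = -150;  11·p + 7·q = -30.
Δ = 75·7 − 11² = 404.
p = ((-150)·7 − 11·(-30))/404 = -180/101; q = (75·(-30) − 11·(-150))/404 = -150/101.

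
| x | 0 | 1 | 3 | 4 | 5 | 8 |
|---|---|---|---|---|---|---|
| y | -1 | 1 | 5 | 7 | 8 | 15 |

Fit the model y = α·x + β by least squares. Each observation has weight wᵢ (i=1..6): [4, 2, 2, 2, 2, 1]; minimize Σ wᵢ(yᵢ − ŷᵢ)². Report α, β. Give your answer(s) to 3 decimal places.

α = 1.938, β = -0.992

With design matrix A, AᵀWA = [[166, 34]; [34, 13]] and AᵀWy = [288, 53]ᵀ.
det = 166·13 − 34² = 1002.
α = (288·13 − 34·53)/1002 = 971/501; β = (166·53 − 34·288)/1002 = -497/501.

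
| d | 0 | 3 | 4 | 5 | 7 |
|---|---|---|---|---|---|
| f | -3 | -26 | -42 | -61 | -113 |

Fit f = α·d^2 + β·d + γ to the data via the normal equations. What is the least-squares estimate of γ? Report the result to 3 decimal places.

γ = -3.031

With design matrix A, AᵀA = [[3363, 559, 99]; [559, 99, 19]; [99, 19, 5]] and Aᵀf = [-7968, -1342, -245]ᵀ.
Row-reducing yields α = -5253/2612, β = -4227/2612, γ = -1979/653.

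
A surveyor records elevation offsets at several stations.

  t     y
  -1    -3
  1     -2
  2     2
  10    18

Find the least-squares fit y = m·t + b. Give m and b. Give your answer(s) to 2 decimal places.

With design matrix X, XᵀX = [[106, 12]; [12, 4]] and Xᵀy = [185, 15]ᵀ.
Determinant 106·4 − 12² = 280.
m = (185·4 − 12·15)/280 = 2; b = (106·15 − 12·185)/280 = -9/4.

m = 2.00, b = -2.25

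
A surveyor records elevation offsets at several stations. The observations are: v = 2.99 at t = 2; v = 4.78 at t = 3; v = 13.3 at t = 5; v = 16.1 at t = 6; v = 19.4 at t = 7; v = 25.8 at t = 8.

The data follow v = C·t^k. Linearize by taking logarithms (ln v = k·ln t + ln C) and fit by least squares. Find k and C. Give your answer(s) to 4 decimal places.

k = 1.5807, C = 0.9465

Taking logs, ln v = k·ln t + ln C, so regress ln v on ln t.
XᵀX = [[15.5987, 9.2183]; [9.2183, 6]], rhs = [24.1508, 14.2419]ᵀ  (here Σln t = 9.2183, Σ(ln t)² = 15.5987, Σln v = 14.2419, Σln t·ln v = 24.1508).
Slope k = (n·Σln t·ln v − Σln t·Σln v)/(n·Σ(ln t)² − (Σln t)²) = (6·24.1508 − 9.2183·14.2419)/8.6152 = 1.58074; ln C = (Σln v − k·Σln t)/n = -0.05496, so C = exp(-0.05496) = 0.94652.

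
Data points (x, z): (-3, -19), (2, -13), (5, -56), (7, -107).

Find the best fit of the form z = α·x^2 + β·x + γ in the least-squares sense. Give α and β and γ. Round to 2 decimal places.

α = -2.02, β = -0.69, γ = -3.02

MᵀM·[α, β, γ]ᵀ = Mᵀz reads: 3123·α + 449·β + 87·γ = -6866;  449·α + 87·β + 11·γ = -998;  87·α + 11·β + 4·γ = -195.
Row-reducing yields α = -20841/10340, β = -7103/10340, γ = -3125/1034.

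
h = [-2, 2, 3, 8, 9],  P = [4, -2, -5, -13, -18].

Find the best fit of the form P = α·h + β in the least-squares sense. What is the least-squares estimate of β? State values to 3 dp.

β = 0.859

Forming MᵀM = [[162, 20]; [20, 5]] and MᵀP = [-293, -34]ᵀ gives MᵀM·[α, β]ᵀ = MᵀP.
Eliminating β: 5·(row 1) − 20·(row 2) gives 410·α = 5·(-293) − 20·(-34) = -785, so α = -157/82.
Then β = ((-34) − 20·(-157/82))/5 = 176/205.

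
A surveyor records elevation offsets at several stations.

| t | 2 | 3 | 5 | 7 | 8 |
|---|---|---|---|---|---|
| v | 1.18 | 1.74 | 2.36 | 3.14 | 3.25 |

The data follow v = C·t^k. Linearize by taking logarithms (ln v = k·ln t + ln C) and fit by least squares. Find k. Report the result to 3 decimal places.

k = 0.728

Linearized form: ln v = k·ln t + ln C. From the 5 transformed points,
XᵀX = [[12.3883, 7.4265]; [7.4265, 5]], rhs = [6.7827, 3.9009]ᵀ  (here Σln t = 7.4265, Σ(ln t)² = 12.3883, Σln v = 3.9009, Σln t·ln v = 6.7827).
Δ = 12.3883·5 − (7.4265)² = 6.7880; k = (6.7827·5 − 7.4265·3.9009)/6.7880 = 0.72818, ln C = (12.3883·3.9009 − 7.4265·6.7827)/6.7880 = -0.30139.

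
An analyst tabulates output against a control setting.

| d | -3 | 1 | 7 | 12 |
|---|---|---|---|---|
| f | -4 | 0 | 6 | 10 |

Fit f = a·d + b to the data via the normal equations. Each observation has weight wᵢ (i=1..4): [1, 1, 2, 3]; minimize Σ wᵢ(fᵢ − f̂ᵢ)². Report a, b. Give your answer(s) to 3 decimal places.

a = 0.927, b = -0.927

The normal equations are: 540·a + 48·b = 456;  48·a + 7·b = 38.
Δ = 540·7 − 48² = 1476.
a = (456·7 − 48·38)/1476 = 38/41; b = (540·38 − 48·456)/1476 = -38/41.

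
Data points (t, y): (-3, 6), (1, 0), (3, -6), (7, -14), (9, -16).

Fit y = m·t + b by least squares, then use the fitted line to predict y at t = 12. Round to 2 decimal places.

From the data, Σt·t = 149, Σt = 17, Σ1 = 5.
For Mᵀy: Σt·y = -278, Σy = -30.
Δ = 149·5 − 17² = 456.
m = ((-278)·5 − 17·(-30))/456 = -110/57; b = (149·(-30) − 17·(-278))/456 = 32/57.
At t = 12: ŷ = (-110/57)·(12) + (32/57)·(1) = -1288/57.

ŷ = -22.60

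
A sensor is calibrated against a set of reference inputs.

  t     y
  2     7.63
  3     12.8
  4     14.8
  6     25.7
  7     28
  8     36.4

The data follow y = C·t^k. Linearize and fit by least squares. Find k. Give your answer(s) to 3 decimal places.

Linearized form: ln y = k·ln t + ln C. From the 6 transformed points,
Σln t = 8.9952, Σ(ln t)² = 14.9303, Σln y = 17.4494, Σln t·ln y = 27.7207.
Normal system: [[14.9303, 8.9952]; [8.9952, 6]]·[k, ln C]ᵀ = [27.7207, 17.4494]ᵀ.
Δ = 14.9303·6 − (8.9952)² = 8.6686; k = (27.7207·6 − 8.9952·17.4494)/8.6686 = 1.08022, ln C = (14.9303·17.4494 − 8.9952·27.7207)/8.6686 = 1.28878.

k = 1.080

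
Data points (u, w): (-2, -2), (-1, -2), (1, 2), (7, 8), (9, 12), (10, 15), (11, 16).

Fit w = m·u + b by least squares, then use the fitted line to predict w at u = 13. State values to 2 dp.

ŵ = 18.12

Setting ∂/∂m … = 0 gives: 357·m + 35·b = 498;  35·m + 7·b = 49.
(Σu·u = 357, Σu = 35, Σ1 = 7, Σu·w = 498, Σw = 49.)
Δ = 357·7 − 35² = 1274.
m = (498·7 − 35·49)/1274 = 253/182; b = (357·49 − 35·498)/1274 = 9/182.
At u = 13: ŵ = (253/182)·(13) + (9/182)·(1) = 1649/91.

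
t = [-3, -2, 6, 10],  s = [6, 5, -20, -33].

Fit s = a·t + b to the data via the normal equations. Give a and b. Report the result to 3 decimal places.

From the data, Σt·t = 149, Σt = 11, Σ1 = 4.
Moment sums: Σt·s = -478, Σs = -42.
MᵀM·[a, b]ᵀ = Mᵀs becomes [[149, 11]; [11, 4]]·[a, b]ᵀ = [-478, -42]ᵀ.
Δ = 149·4 − 11² = 475.
a = ((-478)·4 − 11·(-42))/475 = -58/19; b = (149·(-42) − 11·(-478))/475 = -40/19.

a = -3.053, b = -2.105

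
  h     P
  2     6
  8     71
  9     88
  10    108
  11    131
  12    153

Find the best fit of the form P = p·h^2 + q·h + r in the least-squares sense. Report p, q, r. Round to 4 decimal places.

The normal system XᵀX·[p, q, r]ᵀ = XᵀP is [[56050, 5308, 514]; [5308, 514, 52]; [514, 52, 6]]·[p, q, r]ᵀ = [60379, 5729, 557]ᵀ.
Row-reducing yields p = 2441/2469, q = 4523/4938, r = 329/1646.

p = 0.9887, q = 0.9160, r = 0.1999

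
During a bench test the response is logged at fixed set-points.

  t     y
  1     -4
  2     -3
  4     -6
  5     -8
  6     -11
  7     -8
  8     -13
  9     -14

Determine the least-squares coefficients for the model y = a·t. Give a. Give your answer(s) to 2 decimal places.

a = -1.54

MᵀM·[a]ᵀ = Mᵀy reads: 276·a = -426.
Hence a = -426 / 276 ≈ -1.54348.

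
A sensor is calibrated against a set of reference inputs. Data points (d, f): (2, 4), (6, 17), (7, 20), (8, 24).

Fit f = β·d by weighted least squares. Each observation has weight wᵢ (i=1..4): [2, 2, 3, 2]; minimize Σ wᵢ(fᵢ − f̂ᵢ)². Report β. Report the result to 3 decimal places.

β = 2.885

AᵀWA·[β]ᵀ = AᵀWf reads: 355·β = 1024.
(Σwᵢ·d·d = 355, Σwᵢ·d·f = 1024.)
Hence β = 1024 / 355 ≈ 2.88451.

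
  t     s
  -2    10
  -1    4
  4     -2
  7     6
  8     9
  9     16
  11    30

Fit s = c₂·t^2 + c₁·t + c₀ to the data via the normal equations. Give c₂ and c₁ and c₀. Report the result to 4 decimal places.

From the data, Σt^2·t^2 = 27972, Σt^2·t = 2970, Σt^2 = 336, Σt·t = 336, Σt = 36, Σ1 = 7.
Right-hand side: Σt^2·s = 5808, Σt·s = 556, Σs = 73.
Normal equations: [[27972, 2970, 336]; [2970, 336, 36]; [336, 36, 7]]·[c₂, c₁, c₀]ᵀ = [5808, 556, 73]ᵀ.
Solving the 3×3 system (Gaussian elimination) gives c₂ = 7992/15827, c₁ = -20080/6783, c₀ = 22397/15827.

c₂ = 0.5050, c₁ = -2.9603, c₀ = 1.4151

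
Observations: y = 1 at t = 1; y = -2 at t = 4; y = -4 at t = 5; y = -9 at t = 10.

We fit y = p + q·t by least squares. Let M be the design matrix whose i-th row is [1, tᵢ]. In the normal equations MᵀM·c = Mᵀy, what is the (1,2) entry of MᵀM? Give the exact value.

20

Row 1 ↔ basis 1, column 2 ↔ basis t, so (MᵀM)_{1,2} = Σᵢ t = (1)·(1) + (1)·(4) + (1)·(5) + (1)·(10) = 20.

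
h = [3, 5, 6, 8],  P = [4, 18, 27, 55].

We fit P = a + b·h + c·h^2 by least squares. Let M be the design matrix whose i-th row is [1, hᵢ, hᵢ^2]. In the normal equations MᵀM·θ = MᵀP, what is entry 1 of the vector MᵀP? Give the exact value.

104

Entry 1 ↔ basis 1, so (MᵀP)_{1} = Σᵢ Pᵢ = (1)·(4) + (1)·(18) + (1)·(27) + (1)·(55) = 104.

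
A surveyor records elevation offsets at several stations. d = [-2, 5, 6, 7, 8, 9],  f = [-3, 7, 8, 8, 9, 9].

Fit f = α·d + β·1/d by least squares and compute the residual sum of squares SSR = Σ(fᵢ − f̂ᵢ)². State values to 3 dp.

SSR = 3.555

Normal-equation sums: Σd·d = 259, Σd·1/d = 6, Σ1/d·1/d = 2325241/6350400.
For Mᵀf: Σd·f = 298, Σ1/d·f = 6301/840.
MᵀM·[α, β]ᵀ = Mᵀf becomes [[259, 6]; [6, 2325241/6350400]]·[α, β]ᵀ = [298, 6301/840]ᵀ.
Eliminating β: (2325241/6350400)·(row 1) − 6·(row 2) gives (53374717/907200)·α = (2325241/6350400)·298 − 6·(6301/840) = 203554229/3175200, so α = 407108458/373623019.
Then β = ((6301/840) − 6·(407108458/373623019))/(2325241/6350400) = 140442120/53374717.
Residuals: 184895279/373623019, 383199875/373623019, 382484264/373623019, -173882/53374717, -17147348/373623019, -410601711/373623019; SSR = 1328108477/373623019.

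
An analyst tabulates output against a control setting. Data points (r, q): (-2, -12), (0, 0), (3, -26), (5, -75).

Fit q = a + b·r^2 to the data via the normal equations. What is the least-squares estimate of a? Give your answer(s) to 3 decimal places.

a = 0.263

Sums needed: Σ1 = 4, Σr^2 = 38, Σr^2·r^2 = 722.
Moment sums: Σq = -113, Σr^2·q = -2157.
Normal equations: [[4, 38]; [38, 722]]·[a, b]ᵀ = [-113, -2157]ᵀ.
det = 4·722 − 38² = 1444.
a = ((-113)·722 − 38·(-2157))/1444 = 5/19; b = (4·(-2157) − 38·(-113))/1444 = -2167/722.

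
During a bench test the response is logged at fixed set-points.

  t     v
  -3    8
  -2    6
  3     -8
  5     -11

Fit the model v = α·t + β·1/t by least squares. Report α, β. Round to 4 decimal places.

α = -2.0772, β = -4.3429

Sums needed: Σt·t = 47, Σt·1/t = 4, Σ1/t·1/t = 461/900.
Moment sums: Σt·v = -115, Σ1/t·v = -158/15.
XᵀX·[α, β]ᵀ = Xᵀv becomes [[47, 4]; [4, 461/900]]·[α, β]ᵀ = [-115, -158/15]ᵀ.
Eliminating β: (461/900)·(row 1) − 4·(row 2) gives (7267/900)·α = (461/900)·(-115) − 4·(-158/15) = -3019/180, so α = -15095/7267.
Then β = ((-158/15) − 4·(-15095/7267))/(461/900) = -31560/7267.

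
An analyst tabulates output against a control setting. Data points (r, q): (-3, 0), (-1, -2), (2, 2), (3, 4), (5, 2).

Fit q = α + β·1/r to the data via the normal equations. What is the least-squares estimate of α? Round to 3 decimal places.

From the data, Σ1 = 5, Σ1/r = -3/10, Σ1/r·1/r = 1361/900.
Moment sums: Σq = 6, Σ1/r·q = 71/15.
det = 5·(1361/900) − (-3/10)² = 1681/225.
α = (6·(1361/900) − (-3/10)·(71/15))/(1681/225) = 2361/1681; β = (5·(71/15) − (-3/10)·6)/(1681/225) = 5730/1681.

α = 1.405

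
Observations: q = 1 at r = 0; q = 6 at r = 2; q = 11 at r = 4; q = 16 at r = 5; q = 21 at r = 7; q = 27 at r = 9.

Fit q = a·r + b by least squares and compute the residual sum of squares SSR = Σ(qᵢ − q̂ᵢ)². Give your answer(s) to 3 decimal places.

With design matrix M, MᵀM = [[175, 27]; [27, 6]] and Mᵀq = [526, 82]ᵀ.
Δ = 175·6 − 27² = 321.
a = (526·6 − 27·82)/321 = 314/107; b = (175·82 − 27·526)/321 = 148/321.
Residuals: 173/321, -106/321, -385/321, 278/321, -1/321, 41/321; SSR = 836/321.

SSR = 2.604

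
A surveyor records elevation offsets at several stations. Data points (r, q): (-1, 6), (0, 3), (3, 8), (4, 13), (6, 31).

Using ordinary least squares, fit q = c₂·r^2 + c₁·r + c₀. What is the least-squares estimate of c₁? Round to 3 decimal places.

c₁ = -1.660

The normal system XᵀX·[c₂, c₁, c₀]ᵀ = Xᵀq is [[1634, 306, 62]; [306, 62, 12]; [62, 12, 5]]·[c₂, c₁, c₀]ᵀ = [1402, 256, 61]ᵀ.
Inverting the 3×3 Gram matrix, [c₂, c₁, c₀]ᵀ = [219/209, -347/209, 667/209]ᵀ.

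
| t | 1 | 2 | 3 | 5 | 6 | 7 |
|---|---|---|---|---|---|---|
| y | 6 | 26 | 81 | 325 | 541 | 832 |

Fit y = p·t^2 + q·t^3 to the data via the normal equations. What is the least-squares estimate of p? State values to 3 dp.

p = 3.023

Forming MᵀM = [[4420, 27984]; [27984, 180724]] and Mᵀy = [69208, 445258]ᵀ gives MᵀM·[p, q]ᵀ = Mᵀy.
det = 4420·180724 − 27984² = 15695824.
p = (69208·180724 − 27984·445258)/15695824 = 2965420/980989; q = (4420·445258 − 27984·69208)/15695824 = 3915461/1961978.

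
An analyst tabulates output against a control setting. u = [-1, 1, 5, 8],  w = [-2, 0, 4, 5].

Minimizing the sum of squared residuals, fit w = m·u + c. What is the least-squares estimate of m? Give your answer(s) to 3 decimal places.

m = 0.805

Normal-equation sums: Σu·u = 91, Σu = 13, Σ1 = 4.
For Mᵀw: Σu·w = 62, Σw = 7.
So MᵀM·[m, c]ᵀ = Mᵀw: [[91, 13]; [13, 4]]·[m, c]ᵀ = [62, 7]ᵀ.
Δ = 91·4 − 13² = 195.
m = (62·4 − 13·7)/195 = 157/195; c = (91·7 − 13·62)/195 = -13/15.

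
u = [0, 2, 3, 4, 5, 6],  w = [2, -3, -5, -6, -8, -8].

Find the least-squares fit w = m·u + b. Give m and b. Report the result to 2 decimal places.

With design matrix X, XᵀX = [[90, 20]; [20, 6]] and Xᵀw = [-133, -28]ᵀ.
Eliminating b: 6·(row 1) − 20·(row 2) gives 140·m = 6·(-133) − 20·(-28) = -238, so m = -17/10.
Then b = ((-28) − 20·(-17/10))/6 = 1.

m = -1.70, b = 1.00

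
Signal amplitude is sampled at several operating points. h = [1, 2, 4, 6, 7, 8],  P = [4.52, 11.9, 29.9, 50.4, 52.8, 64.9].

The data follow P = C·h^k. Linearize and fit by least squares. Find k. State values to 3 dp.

k = 1.279

Let Y = ln P. Fitting Y = k·ln h + ln C by least squares:
AᵀA = [[13.7233, 7.8966]; [7.8966, 6]], rhs = [29.8464, 19.4423]ᵀ  (here Σln h = 7.8966, Σ(ln h)² = 13.7233, Σln P = 19.4423, Σln h·ln P = 29.8464).
Solving (det = 19.9843): k = 1.27858, ln C = 1.55765.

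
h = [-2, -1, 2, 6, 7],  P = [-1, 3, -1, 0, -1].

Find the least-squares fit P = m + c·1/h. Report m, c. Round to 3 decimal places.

With design matrix M, MᵀM = [[5, -29/42]; [-29/42, 2731/1764]] and MᵀP = [0, -22/7]ᵀ.
Eliminating c: (2731/1764)·(row 1) − (-29/42)·(row 2) gives (6407/882)·m = (2731/1764)·0 − (-29/42)·(-22/7) = -319/147, so m = -1914/6407.
Then c = ((-22/7) − (-29/42)·(-1914/6407))/(2731/1764) = -13860/6407.

m = -0.299, c = -2.163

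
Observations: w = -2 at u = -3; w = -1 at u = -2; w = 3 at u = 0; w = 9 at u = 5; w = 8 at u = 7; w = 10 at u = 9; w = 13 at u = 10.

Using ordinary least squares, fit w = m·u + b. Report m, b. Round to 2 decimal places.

Sums needed: Σu·u = 268, Σu = 26, Σ1 = 7.
For Xᵀw: Σu·w = 329, Σw = 40.
Eliminating b: 7·(row 1) − 26·(row 2) gives 1200·m = 7·329 − 26·40 = 1263, so m = 421/400.
Then b = (40 − 26·(421/400))/7 = 361/200.

m = 1.05, b = 1.81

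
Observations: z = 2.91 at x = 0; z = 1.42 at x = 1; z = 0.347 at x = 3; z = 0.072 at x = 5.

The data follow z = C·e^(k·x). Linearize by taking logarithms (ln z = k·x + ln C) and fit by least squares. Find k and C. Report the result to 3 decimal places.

With ln zᵢ as the transformed response and xᵢ as the regressor:
Σx = 9.0000, Σ(x)² = 35.0000, Σln z = -2.2707, Σx·ln z = -15.9801.
Normal system: [[35.0000, 9.0000]; [9.0000, 4]]·[k, ln C]ᵀ = [-15.9801, -2.2707]ᵀ.
Solving (det = 59.0000): k = -0.73702, ln C = 1.09061, so C = exp(1.09061) = 2.97608.

k = -0.737, C = 2.976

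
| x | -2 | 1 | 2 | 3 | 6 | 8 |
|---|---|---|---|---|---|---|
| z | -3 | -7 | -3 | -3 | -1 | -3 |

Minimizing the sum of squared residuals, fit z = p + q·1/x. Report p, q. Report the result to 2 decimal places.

AᵀA·[p, q]ᵀ = Aᵀz reads: 6·p + (13/8)·q = -20;  (13/8)·p + (953/576)·q = -205/24.
Eliminating q: (953/576)·(row 1) − (13/8)·(row 2) gives (1399/192)·p = (953/576)·(-20) − (13/8)·(-205/24) = -11065/576, so p = -11065/4197.
Then q = ((-205/24) − (13/8)·(-11065/4197))/(953/576) = -3600/1399.

p = -2.64, q = -2.57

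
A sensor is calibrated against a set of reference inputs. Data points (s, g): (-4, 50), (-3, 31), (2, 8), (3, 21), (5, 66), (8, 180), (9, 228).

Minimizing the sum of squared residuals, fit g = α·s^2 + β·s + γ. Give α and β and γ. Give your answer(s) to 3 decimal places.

Forming MᵀM = [[11716, 1310, 208]; [1310, 208, 20]; [208, 20, 7]] and Mᵀg = [32938, 3608, 584]ᵀ gives MᵀM·[α, β, γ]ᵀ = Mᵀg.
Inverting the 3×3 Gram matrix, [α, β, γ]ᵀ = [187252/62769, -81421/62769, -94700/62769]ᵀ.

α = 2.983, β = -1.297, γ = -1.509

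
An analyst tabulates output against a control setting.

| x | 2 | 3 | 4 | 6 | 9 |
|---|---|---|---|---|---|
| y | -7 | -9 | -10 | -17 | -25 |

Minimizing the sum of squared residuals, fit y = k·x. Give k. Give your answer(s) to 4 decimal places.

Sums needed: Σx·x = 146.
Right-hand side: Σx·y = -408.
k = (-408)/146 = -2.79452.

k = -2.7945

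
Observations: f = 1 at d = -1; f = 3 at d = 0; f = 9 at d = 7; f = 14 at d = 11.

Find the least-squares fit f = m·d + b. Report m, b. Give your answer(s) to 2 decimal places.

Setting ∂/∂m … = 0 gives: 171·m + 17·b = 216;  17·m + 4·b = 27.
Eliminating b: 4·(row 1) − 17·(row 2) gives 395·m = 4·216 − 17·27 = 405, so m = 81/79.
Then b = (27 − 17·(81/79))/4 = 189/79.

m = 1.03, b = 2.39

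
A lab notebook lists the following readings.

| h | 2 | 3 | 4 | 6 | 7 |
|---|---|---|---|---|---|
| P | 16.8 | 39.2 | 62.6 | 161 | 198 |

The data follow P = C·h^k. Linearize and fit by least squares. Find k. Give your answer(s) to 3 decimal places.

Let Y = ln P. Fitting Y = k·ln h + ln C by least squares:
Σln h = 6.9157, Σ(ln h)² = 10.6062, Σln P = 20.9965, Σln h·ln P = 31.1160.
Normal system: [[10.6062, 6.9157]; [6.9157, 5]]·[k, ln C]ᵀ = [31.1160, 20.9965]ᵀ.
Solving (det = 5.2037): k = 1.99361, ln C = 1.44185.

k = 1.994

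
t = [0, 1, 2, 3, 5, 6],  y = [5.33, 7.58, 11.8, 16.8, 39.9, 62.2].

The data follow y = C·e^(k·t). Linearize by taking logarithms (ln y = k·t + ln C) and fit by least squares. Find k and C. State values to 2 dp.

With ln yᵢ as the transformed response and tᵢ as the regressor:
Sums: Σt = 17.0000, Σ(t)² = 75.0000, Σln y = 16.8051, Σt·ln y = 58.6399.
Normal system: [[75.0000, 17.0000]; [17.0000, 6]]·[k, ln C]ᵀ = [58.6399, 16.8051]ᵀ.
Δ = 75.0000·6 − (17.0000)² = 161.0000; k = (58.6399·6 − 17.0000·16.8051)/161.0000 = 0.41089, ln C = (75.0000·16.8051 − 17.0000·58.6399)/161.0000 = 1.63666, so C = exp(1.63666) = 5.13800.

k = 0.41, C = 5.14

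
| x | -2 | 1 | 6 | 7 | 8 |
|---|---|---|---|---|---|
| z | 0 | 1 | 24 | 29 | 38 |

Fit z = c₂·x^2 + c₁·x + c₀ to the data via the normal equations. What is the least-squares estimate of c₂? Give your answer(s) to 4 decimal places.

From the data, Σx^2·x^2 = 7810, Σx^2·x = 1064, Σx^2 = 154, Σx·x = 154, Σx = 20, Σ1 = 5.
Right-hand side: Σx^2·z = 4718, Σx·z = 652, Σz = 92.
Solving the 3×3 system (Gaussian elimination) gives c₂ = 5089/10933, c₁ = 11150/10933, c₀ = -6/377.

c₂ = 0.4655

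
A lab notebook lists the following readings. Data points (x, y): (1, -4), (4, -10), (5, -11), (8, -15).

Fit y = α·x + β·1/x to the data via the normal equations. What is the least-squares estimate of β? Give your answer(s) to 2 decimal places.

The normal equations are: 106·α + 4·β = -219;  4·α + (1789/1600)·β = -423/40.
(Σx·x = 106, Σx·1/x = 4, Σ1/x·1/x = 1789/1600, Σx·y = -219, Σ1/x·y = -423/40.)
Determinant 106·(1789/1600) − 4² = 82017/800.
α = ((-219)·(1789/1600) − 4·(-423/40))/(82017/800) = -108037/54678; β = (106·(-423/40) − 4·(-219))/(82017/800) = -65320/27339.

β = -2.39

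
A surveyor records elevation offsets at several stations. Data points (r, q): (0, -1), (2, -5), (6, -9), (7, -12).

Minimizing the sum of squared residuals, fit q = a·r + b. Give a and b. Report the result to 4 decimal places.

a = -1.4275, b = -1.3969

Compute the Gram sums: Σr·r = 89, Σr = 15, Σ1 = 4.
And Σr·q = -148, Σq = -27.
Δ = 89·4 − 15² = 131.
a = ((-148)·4 − 15·(-27))/131 = -187/131; b = (89·(-27) − 15·(-148))/131 = -183/131.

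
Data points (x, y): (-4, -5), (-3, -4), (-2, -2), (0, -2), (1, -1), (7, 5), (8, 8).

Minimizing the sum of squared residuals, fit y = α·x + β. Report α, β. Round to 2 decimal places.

α = 0.99, β = -1.14

The normal equations are: 143·α + 7·β = 134;  7·α + 7·β = -1.
Eliminating β: 7·(row 1) − 7·(row 2) gives 952·α = 7·134 − 7·(-1) = 945, so α = 135/136.
Then β = ((-1) − 7·(135/136))/7 = -1081/952.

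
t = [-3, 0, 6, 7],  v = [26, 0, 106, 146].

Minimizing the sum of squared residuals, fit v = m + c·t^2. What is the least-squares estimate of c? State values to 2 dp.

Forming AᵀA = [[4, 94]; [94, 3778]] and Aᵀv = [278, 11204]ᵀ gives AᵀA·[m, c]ᵀ = Aᵀv.
Eliminating c: 3778·(row 1) − 94·(row 2) gives 6276·m = 3778·278 − 94·11204 = -2892, so m = -241/523.
Then c = (11204 − 94·(-241/523))/3778 = 1557/523.

c = 2.98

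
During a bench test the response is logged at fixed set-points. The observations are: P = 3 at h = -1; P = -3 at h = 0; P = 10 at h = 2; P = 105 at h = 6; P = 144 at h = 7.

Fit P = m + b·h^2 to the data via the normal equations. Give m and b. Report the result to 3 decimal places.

m = -1.641, b = 2.969

Entries of MᵀM: Σ1 = 5, Σh^2 = 90, Σh^2·h^2 = 3714.
For MᵀP: ΣP = 259, Σh^2·P = 10879.
Determinant 5·3714 − 90² = 10470.
m = (259·3714 − 90·10879)/10470 = -2864/1745; b = (5·10879 − 90·259)/10470 = 6217/2094.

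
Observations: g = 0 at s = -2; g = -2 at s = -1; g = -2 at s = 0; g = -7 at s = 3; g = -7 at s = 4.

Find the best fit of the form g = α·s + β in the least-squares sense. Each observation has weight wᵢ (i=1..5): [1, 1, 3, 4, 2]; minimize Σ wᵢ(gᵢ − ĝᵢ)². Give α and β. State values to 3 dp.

α = -1.300, β = -2.537

MᵀWM·[α, β]ᵀ = MᵀWg reads: 73·α + 17·β = -138;  17·α + 11·β = -50.
det = 73·11 − 17² = 514.
α = ((-138)·11 − 17·(-50))/514 = -334/257; β = (73·(-50) − 17·(-138))/514 = -652/257.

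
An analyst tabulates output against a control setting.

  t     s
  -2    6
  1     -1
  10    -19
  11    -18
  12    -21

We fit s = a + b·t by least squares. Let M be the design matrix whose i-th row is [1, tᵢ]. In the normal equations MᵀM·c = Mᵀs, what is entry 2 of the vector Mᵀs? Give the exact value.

Entry 2 ↔ basis t, so (Mᵀs)_{2} = Σᵢ (t)·sᵢ = (-2)·(6) + (1)·(-1) + (10)·(-19) + (11)·(-18) + (12)·(-21) = -653.

-653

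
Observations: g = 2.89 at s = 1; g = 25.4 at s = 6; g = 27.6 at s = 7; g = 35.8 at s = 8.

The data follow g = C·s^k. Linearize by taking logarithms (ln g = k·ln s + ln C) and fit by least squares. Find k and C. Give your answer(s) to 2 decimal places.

With ln gᵢ as the transformed response and ln sᵢ as the regressor:
XᵀX = [[11.3210, 5.8171]; [5.8171, 4]], rhs = [19.6922, 11.1918]ᵀ  (here Σln s = 5.8171, Σ(ln s)² = 11.3210, Σln g = 11.1918, Σln s·ln g = 19.6922).
Δ = 11.3210·4 − (5.8171)² = 11.4454; k = (19.6922·4 − 5.8171·11.1918)/11.4454 = 1.19393, ln C = (11.3210·11.1918 − 5.8171·19.6922)/11.4454 = 1.06163, so C = exp(1.06163) = 2.89109.

k = 1.19, C = 2.89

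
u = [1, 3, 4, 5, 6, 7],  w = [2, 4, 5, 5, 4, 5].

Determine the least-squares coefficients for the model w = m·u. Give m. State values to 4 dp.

The normal equations are: 136·m = 118.
(Σu·u = 136, Σu·w = 118.)
m = 118/136 = 0.867647.

m = 0.8676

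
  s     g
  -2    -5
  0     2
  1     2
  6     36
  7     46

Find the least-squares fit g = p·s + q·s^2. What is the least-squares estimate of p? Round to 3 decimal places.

p = 3.148

From the data, Σs·s = 90, Σs·s^2 = 552, Σs^2·s^2 = 3714.
And Σs·g = 550, Σs^2·g = 3532.
Normal equations: [[90, 552]; [552, 3714]]·[p, q]ᵀ = [550, 3532]ᵀ.
Δ = 90·3714 − 552² = 29556.
p = (550·3714 − 552·3532)/29556 = 7753/2463; q = (90·3532 − 552·550)/29556 = 1190/2463.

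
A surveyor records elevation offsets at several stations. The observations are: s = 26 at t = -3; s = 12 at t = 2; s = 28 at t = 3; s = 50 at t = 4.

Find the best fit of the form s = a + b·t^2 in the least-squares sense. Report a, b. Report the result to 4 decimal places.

Normal-equation sums: Σ1 = 4, Σt^2 = 38, Σt^2·t^2 = 434.
Right-hand side: Σs = 116, Σt^2·s = 1334.
Normal equations: [[4, 38]; [38, 434]]·[a, b]ᵀ = [116, 1334]ᵀ.
det = 4·434 − 38² = 292.
a = (116·434 − 38·1334)/292 = -87/73; b = (4·1334 − 38·116)/292 = 232/73.

a = -1.1918, b = 3.1781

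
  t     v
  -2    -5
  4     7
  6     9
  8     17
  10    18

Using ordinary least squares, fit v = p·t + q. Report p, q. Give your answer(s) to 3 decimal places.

p = 1.991, q = -1.151

Normal-equation sums: Σt·t = 220, Σt = 26, Σ1 = 5.
Right-hand side: Σt·v = 408, Σv = 46.
Normal equations: [[220, 26]; [26, 5]]·[p, q]ᵀ = [408, 46]ᵀ.
Determinant 220·5 − 26² = 424.
p = (408·5 − 26·46)/424 = 211/106; q = (220·46 − 26·408)/424 = -61/53.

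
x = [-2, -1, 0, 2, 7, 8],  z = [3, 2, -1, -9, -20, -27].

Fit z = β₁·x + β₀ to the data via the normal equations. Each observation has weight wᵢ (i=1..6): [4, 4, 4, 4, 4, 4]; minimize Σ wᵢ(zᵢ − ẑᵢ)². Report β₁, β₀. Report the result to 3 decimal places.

β₁ = -2.918, β₀ = -1.858

Forming AᵀWA = [[488, 56]; [56, 24]] and AᵀWz = [-1528, -208]ᵀ gives AᵀWA·[β₁, β₀]ᵀ = AᵀWz.
Eliminating β₀: 24·(row 1) − 56·(row 2) gives 8576·β₁ = 24·(-1528) − 56·(-208) = -25024, so β₁ = -391/134.
Then β₀ = ((-208) − 56·(-391/134))/24 = -249/134.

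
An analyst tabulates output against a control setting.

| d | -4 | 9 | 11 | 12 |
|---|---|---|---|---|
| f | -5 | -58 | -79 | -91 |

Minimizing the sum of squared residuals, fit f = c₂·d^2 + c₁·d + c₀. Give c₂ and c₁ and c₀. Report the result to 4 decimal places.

c₂ = -0.4324, c₁ = -1.9122, c₀ = -5.7308

From the data, Σd^2·d^2 = 42194, Σd^2·d = 3724, Σd^2 = 362, Σd·d = 362, Σd = 28, Σ1 = 4.
Moment sums: Σd^2·f = -27441, Σd·f = -2463, Σf = -233.
Solving the 3×3 system (Gaussian elimination) gives c₂ = -21589/49926, c₁ = -95467/49926, c₀ = -47686/8321.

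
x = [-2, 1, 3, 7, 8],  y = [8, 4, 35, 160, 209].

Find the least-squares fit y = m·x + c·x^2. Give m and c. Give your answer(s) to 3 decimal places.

m = 2.161, c = 2.984

Forming AᵀA = [[127, 875]; [875, 6595]] and Aᵀy = [2885, 21567]ᵀ gives AᵀA·[m, c]ᵀ = Aᵀy.
Δ = 127·6595 − 875² = 71940.
m = (2885·6595 − 875·21567)/71940 = 15545/7194; c = (127·21567 − 875·2885)/71940 = 107317/35970.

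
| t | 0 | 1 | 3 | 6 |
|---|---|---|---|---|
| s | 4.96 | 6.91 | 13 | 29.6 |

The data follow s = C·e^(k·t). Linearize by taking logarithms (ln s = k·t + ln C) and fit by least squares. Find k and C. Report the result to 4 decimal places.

k = 0.2970, C = 5.1003

Linearized form: ln s = k·t + ln C. From the 4 transformed points,
AᵀA = [[46.0000, 10.0000]; [10.0000, 4]], rhs = [29.9545, 9.4871]ᵀ  (here Σt = 10.0000, Σ(t)² = 46.0000, Σln s = 9.4871, Σt·ln s = 29.9545).
Solving (det = 84.0000): k = 0.29699, ln C = 1.62931, so C = exp(1.62931) = 5.10035.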